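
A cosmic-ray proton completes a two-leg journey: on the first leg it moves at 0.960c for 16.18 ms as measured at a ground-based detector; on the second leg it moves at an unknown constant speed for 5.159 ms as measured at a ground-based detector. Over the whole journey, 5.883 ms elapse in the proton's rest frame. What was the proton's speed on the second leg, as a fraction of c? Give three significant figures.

Leg 1: γ = 1/√(1 − 0.960²) = 25/7 ≈ 3.571; τ_1 = 16.18/3.571 = 4.530 ms.
Leg 2: speed unknown; τ_2 = 5.159/γ_2.
Total proper time: 4.530 + τ_2 = 5.883, so τ_2 = 5.883 − 4.530 = 1.353 ms.
γ_2 = 5.159/1.353 = 3.814; β = √(1 − 1/γ²) = √0.9313.

β = 0.965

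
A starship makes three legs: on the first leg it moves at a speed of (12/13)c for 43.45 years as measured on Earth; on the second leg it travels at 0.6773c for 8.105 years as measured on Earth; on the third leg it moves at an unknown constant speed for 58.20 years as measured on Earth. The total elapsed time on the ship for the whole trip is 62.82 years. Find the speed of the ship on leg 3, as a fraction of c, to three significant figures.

β = 0.724

Leg 1: γ = 1/√(1 − (12/13)²) = 13/5 = 2.600; τ_1 = 43.45/2.600 = 16.71 years.
Leg 2: γ = 1/√(1 − 0.6773²) = 1/√0.5413 = 1.359; τ_2 = 8.105/1.359 = 5.963 years.
Leg 3: speed unknown; τ_3 = 58.20/γ_3.
Total proper time: 16.71 + 5.963 + τ_3 = 62.82, so τ_3 = 62.82 − 22.67 = 40.15 years.
γ_3 = 58.20/40.15 = 1.450; β = √(1 − 1/γ²) = √0.5242.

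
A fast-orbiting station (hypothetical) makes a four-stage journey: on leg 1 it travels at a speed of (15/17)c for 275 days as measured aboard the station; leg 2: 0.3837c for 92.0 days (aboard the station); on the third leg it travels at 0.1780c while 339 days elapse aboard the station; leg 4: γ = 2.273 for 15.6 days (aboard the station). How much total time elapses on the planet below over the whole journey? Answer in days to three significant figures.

Δt = 1060 days

Leg 1: γ = 1/√(1 − (15/17)²) = 17/8 = 2.125; Δt_1 = 2.125 × 275 = 584.4 days.
Leg 2: γ = 1/√(1 − 0.3837²) = 1/√0.8528 = 1.083; Δt_2 = 1.083 × 92.0 = 99.63 days.
Leg 3: γ = 1/√(1 − 0.1780²) = 1/√0.9683 = 1.016; Δt_3 = 1.016 × 339 = 344.5 days.
Leg 4: γ = 2.273; Δt_4 = 2.273 × 15.6 = 35.46 days.
Total: 584.4 + 99.63 + 344.5 + 35.46 days.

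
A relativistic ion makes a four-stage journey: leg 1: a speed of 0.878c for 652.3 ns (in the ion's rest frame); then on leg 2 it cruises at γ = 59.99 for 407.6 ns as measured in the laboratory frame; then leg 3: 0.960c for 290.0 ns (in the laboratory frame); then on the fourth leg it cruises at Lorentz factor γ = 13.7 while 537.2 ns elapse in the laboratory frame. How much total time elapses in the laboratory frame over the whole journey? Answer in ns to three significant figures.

Δt = 2600 ns

Leg 1: γ = 1/√(1 − 0.878²) = 1/√0.2291 = 2.089; Δt_1 = 2.089 × 652.3 = 1363 ns.
Leg 2: 407.6 ns is already measured in the laboratory frame.
Leg 3: 290.0 ns is already measured in the laboratory frame.
Leg 4: 537.2 ns is already measured in the laboratory frame.
Total: 1363 + 407.6 + 290.0 + 537.2 ns.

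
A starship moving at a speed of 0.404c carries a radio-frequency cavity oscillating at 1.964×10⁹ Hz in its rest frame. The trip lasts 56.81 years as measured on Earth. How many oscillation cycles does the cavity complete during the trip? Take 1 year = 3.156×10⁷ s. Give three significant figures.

γ = 1/√(1 − 0.404²) = 1/√0.8368 = 1.093
The oscillator's own cycle count is N = f × τ where τ is the proper time on the ship. τ = Δt/γ = 56.81/1.093 = 51.97 years = 1.640×10⁹ s.
N = 1.964×10⁹ × 1.640×10⁹ = 3.221×10¹⁸.

N = 3.22×10¹⁸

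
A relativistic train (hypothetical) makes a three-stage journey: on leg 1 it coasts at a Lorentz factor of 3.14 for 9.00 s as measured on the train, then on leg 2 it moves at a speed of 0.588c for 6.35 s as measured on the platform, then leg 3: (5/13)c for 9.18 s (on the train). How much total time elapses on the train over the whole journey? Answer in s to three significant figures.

Leg 1: 9.00 s is already measured on the train.
Leg 2: γ = 1/√(1 − 0.588²) = 1/√0.6543 = 1.236; τ_2 = 6.35/1.236 = 5.136 s.
Leg 3: 9.18 s is already measured on the train.
Total: 9.000 + 5.136 + 9.180 s.

τ = 23.3 s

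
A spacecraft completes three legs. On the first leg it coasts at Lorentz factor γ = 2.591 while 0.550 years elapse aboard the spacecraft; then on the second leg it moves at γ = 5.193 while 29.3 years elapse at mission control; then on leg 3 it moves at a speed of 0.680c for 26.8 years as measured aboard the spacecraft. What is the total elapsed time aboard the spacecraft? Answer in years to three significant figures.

τ = 33.0 years

Leg 1: 0.550 years is already measured aboard the spacecraft.
Leg 2: γ = 5.193; τ_2 = 29.3/5.193 = 5.642 years.
Leg 3: 26.8 years is already measured aboard the spacecraft.
Total: 0.5500 + 5.642 + 26.80 years.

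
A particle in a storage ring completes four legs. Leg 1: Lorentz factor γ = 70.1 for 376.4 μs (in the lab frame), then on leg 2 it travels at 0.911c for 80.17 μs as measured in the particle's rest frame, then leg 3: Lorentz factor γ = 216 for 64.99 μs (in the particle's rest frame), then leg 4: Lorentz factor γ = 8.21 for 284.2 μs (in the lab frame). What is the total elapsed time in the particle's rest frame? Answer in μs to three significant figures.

τ = 185 μs

Leg 1: γ = 70.1; τ_1 = 376.4/70.10 = 5.369 μs.
Leg 2: 80.17 μs is already measured in the particle's rest frame.
Leg 3: 64.99 μs is already measured in the particle's rest frame.
Leg 4: γ = 8.21; τ_4 = 284.2/8.210 = 34.62 μs.
Total: 5.369 + 80.17 + 64.99 + 34.62 μs.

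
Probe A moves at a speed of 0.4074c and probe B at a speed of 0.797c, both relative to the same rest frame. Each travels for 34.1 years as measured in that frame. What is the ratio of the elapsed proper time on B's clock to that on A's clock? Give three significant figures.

τ_B/τ_A = 0.661

A: γ = 1/√(1 − 0.4074²) = 1/√0.8340 = 1.095. B: γ = 1/√(1 − 0.797²) = 1/√0.3648 = 1.656.
τ_A/τ_B = γ_B/γ_A = 1.656/1.095 = 1.512, so τ_B/τ_A = 0.6614.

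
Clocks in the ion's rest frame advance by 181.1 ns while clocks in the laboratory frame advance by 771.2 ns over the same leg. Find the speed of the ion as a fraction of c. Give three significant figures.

The proper time is measured in the ion's rest frame (both events occur at the ion's location); Δt is measured in the laboratory frame. γ = Δt/τ = 771.2/181.1 = 4.258.
β = √(1 − 1/γ²) = √(1 − 0.05514) = √0.9449

v = 0.972c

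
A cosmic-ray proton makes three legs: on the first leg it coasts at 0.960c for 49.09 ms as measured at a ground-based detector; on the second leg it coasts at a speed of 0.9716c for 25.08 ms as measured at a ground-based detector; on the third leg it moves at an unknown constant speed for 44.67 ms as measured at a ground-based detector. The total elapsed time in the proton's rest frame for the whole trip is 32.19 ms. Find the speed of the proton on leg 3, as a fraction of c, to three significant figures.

Leg 1: γ = 1/√(1 − 0.960²) = 25/7 ≈ 3.571; τ_1 = 49.09/3.571 = 13.75 ms.
Leg 2: γ = 1/√(1 − 0.9716²) = 1/√0.05599 = 4.226; τ_2 = 25.08/4.226 = 5.935 ms.
Leg 3: speed unknown; τ_3 = 44.67/γ_3.
Total proper time: 13.75 + 5.935 + τ_3 = 32.19, so τ_3 = 32.19 − 19.68 = 12.51 ms.
γ_3 = 44.67/12.51 = 3.571; β = √(1 − 1/γ²) = √0.9216.

β = 0.960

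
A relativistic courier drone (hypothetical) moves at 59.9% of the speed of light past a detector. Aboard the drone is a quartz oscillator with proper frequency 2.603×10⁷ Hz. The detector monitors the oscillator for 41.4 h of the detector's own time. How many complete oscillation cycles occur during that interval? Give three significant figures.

N = 3.11×10¹²

β = 0.599; γ = 1/√(1 − 0.599²) = 1/√0.6412 = 1.249
During 41.4 h of lab time, the oscillator's proper time advances by τ = Δt/γ = 41.4/1.249 = 33.15 h = 1.193×10⁵ s.
N = f × τ = 2.603×10⁷ × 1.193×10⁵ = 3.107×10¹².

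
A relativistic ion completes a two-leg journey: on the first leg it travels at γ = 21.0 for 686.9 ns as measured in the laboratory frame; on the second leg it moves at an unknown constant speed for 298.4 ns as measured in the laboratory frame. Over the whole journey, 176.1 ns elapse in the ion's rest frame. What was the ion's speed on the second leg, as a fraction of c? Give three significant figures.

β = 0.877

Leg 1: γ = 21.0; τ_1 = 686.9/21.00 = 32.71 ns.
Leg 2: speed unknown; τ_2 = 298.4/γ_2.
Total proper time: 32.71 + τ_2 = 176.1, so τ_2 = 176.1 − 32.71 = 143.4 ns.
γ_2 = 298.4/143.4 = 2.081; β = √(1 − 1/γ²) = √0.7691.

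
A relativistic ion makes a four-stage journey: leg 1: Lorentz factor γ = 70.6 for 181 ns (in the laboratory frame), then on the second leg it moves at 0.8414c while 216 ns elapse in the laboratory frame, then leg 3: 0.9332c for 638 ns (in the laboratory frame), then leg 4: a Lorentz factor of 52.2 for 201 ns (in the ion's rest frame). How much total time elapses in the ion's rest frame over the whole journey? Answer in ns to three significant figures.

Leg 1: γ = 70.6; τ_1 = 181/70.60 = 2.564 ns.
Leg 2: γ = 1/√(1 − 0.8414²) = 1/√0.2920 = 1.850; τ_2 = 216/1.850 = 116.7 ns.
Leg 3: γ = 1/√(1 − 0.9332²) = 1/√0.1291 = 2.783; τ_3 = 638/2.783 = 229.3 ns.
Leg 4: 201 ns is already measured in the ion's rest frame.
Total: 2.564 + 116.7 + 229.3 + 201.0 ns.

τ = 550 ns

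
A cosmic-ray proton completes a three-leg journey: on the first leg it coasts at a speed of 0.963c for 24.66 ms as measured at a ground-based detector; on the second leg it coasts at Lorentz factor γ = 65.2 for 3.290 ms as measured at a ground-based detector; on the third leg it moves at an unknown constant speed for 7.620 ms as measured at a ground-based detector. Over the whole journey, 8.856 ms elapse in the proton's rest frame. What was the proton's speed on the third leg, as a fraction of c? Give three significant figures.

β = 0.959

Leg 1: γ = 1/√(1 − 0.963²) = 1/√0.07263 = 3.711; τ_1 = 24.66/3.711 = 6.646 ms.
Leg 2: γ = 65.2; τ_2 = 3.290/65.20 = 0.05046 ms.
Leg 3: speed unknown; τ_3 = 7.620/γ_3.
Total proper time: 6.646 + 0.05046 + τ_3 = 8.856, so τ_3 = 8.856 − 6.696 = 2.160 ms.
γ_3 = 7.620/2.160 = 3.528; β = √(1 − 1/γ²) = √0.9197.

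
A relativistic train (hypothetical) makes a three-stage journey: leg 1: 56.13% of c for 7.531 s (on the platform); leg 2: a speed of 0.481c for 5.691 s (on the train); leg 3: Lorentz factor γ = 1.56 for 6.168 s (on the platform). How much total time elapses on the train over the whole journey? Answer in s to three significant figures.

τ = 15.9 s

Leg 1: β = 0.5613; γ = 1/√(1 − 0.5613²) = 1/√0.6849 = 1.208; τ_1 = 7.531/1.208 = 6.233 s.
Leg 2: 5.691 s is already measured on the train.
Leg 3: γ = 1.56; τ_3 = 6.168/1.560 = 3.954 s.
Total: 6.233 + 5.691 + 3.954 s.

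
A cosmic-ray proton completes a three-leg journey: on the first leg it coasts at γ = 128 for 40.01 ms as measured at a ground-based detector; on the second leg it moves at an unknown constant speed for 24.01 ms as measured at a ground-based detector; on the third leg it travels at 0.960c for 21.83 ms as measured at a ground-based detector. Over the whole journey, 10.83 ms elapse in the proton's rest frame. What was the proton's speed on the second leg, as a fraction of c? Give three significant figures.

β = 0.983

Leg 1: γ = 128; τ_1 = 40.01/128.0 = 0.3126 ms.
Leg 2: speed unknown; τ_2 = 24.01/γ_2.
Leg 3: γ = 1/√(1 − 0.960²) = 25/7 ≈ 3.571; τ_3 = 21.83/3.571 = 6.112 ms.
Total proper time: 0.3126 + τ_2 + 6.112 = 10.83, so τ_2 = 10.83 − 6.425 = 4.405 ms.
γ_2 = 24.01/4.405 = 5.451; β = √(1 − 1/γ²) = √0.9663.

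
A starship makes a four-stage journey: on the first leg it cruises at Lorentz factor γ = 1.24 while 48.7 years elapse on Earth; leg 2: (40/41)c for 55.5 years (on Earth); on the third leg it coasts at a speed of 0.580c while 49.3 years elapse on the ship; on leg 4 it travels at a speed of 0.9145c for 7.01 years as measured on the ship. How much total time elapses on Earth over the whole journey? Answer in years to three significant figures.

Δt = 182 years

Leg 1: 48.7 years is already measured on Earth.
Leg 2: 55.5 years is already measured on Earth.
Leg 3: γ = 1/√(1 − 0.580²) = 1/√0.6636 = 1.228; Δt_3 = 1.228 × 49.3 = 60.52 years.
Leg 4: γ = 1/√(1 − 0.9145²) = 1/√0.1637 = 2.472; Δt_4 = 2.472 × 7.01 = 17.33 years.
Total: 48.70 + 55.50 + 60.52 + 17.33 years.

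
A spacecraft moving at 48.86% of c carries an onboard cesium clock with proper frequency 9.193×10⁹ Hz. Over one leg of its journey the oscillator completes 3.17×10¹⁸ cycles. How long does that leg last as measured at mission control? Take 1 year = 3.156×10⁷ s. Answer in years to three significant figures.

Δt = 12.5 years

β = 0.4886; γ = 1/√(1 − 0.4886²) = 1/√0.7613 = 1.146
Proper time for N cycles: τ = N/f = 3.17×10¹⁸/(9.193×10⁹) = 3.448×10⁸ s = 10.93 years.
Lab-frame duration Δt = γτ = 1.146 × 10.93 = 12.52 years.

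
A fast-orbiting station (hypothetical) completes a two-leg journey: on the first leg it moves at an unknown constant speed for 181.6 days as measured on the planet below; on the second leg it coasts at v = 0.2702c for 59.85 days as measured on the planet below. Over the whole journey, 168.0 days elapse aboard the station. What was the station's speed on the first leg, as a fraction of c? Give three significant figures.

β = 0.794

Leg 1: speed unknown; τ_1 = 181.6/γ_1.
Leg 2: γ = 1/√(1 − 0.2702²) = 1/√0.9270 = 1.039; τ_2 = 59.85/1.039 = 57.62 days.
Total proper time: τ_1 + 57.62 = 168.0, so τ_1 = 168.0 − 57.62 = 110.4 days.
γ_1 = 181.6/110.4 = 1.645; β = √(1 − 1/γ²) = √0.6306.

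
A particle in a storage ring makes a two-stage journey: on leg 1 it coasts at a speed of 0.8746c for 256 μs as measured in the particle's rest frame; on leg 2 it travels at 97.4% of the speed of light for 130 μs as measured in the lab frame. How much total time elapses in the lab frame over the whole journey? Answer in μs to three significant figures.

Leg 1: γ = 1/√(1 − 0.8746²) = 1/√0.2351 = 2.063; Δt_1 = 2.063 × 256 = 528.0 μs.
Leg 2: 130 μs is already measured in the lab frame.
Total: 528.0 + 130.0 μs.

Δt = 658 μs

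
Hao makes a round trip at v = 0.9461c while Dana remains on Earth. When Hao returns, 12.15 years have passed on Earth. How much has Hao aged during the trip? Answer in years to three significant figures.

γ = 1/√(1 − 0.9461²) = 1/√0.1049 = 3.088
Hao's clock measures proper time along the trip: τ = Δt/γ = 12.15/3.088 years.

τ = 3.94 years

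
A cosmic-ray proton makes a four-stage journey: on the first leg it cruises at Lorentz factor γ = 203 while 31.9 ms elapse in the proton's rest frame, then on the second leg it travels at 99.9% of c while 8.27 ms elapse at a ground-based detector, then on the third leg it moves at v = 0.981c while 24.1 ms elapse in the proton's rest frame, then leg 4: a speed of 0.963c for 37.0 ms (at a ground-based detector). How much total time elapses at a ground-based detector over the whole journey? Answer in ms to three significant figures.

Leg 1: γ = 203; Δt_1 = 203.0 × 31.9 = 6476 ms.
Leg 2: 8.27 ms is already measured at a ground-based detector.
Leg 3: γ = 1/√(1 − 0.981²) = 1/√0.03764 = 5.154; Δt_3 = 5.154 × 24.1 = 124.2 ms.
Leg 4: 37.0 ms is already measured at a ground-based detector.
Total: 6476 + 8.270 + 124.2 + 37.00 ms.

Δt = 6650 ms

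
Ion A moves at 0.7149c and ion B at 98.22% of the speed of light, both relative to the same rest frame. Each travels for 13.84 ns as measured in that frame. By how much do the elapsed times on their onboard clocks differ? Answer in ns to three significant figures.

A: γ = 1/√(1 − 0.7149²) = 1/√0.4889 = 1.430; τ_A = 13.84/1.430 = 9.677 ns.
B: β = 0.9822; γ = 1/√(1 − 0.9822²) = 1/√0.03528 = 5.324; τ_B = 13.84/5.324 = 2.600 ns.

|τ_A − τ_B| = 7.08 ns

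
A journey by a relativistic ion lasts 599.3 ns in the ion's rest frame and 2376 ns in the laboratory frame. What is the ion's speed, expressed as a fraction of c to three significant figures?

β = 0.968

The proper time is measured in the ion's rest frame (both events occur at the ion's location); Δt is measured in the laboratory frame. γ = Δt/τ = 2376/599.3 = 3.965.
β = √(1 − 1/γ²) = √(1 − 0.06362) = √0.9364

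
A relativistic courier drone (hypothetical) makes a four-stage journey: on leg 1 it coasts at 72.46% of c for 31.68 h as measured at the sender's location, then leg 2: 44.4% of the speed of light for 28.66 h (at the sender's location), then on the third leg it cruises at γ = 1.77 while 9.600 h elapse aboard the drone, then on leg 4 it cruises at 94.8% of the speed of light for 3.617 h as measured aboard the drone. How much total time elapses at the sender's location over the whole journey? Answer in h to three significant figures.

Δt = 88.7 h

Leg 1: 31.68 h is already measured at the sender's location.
Leg 2: 28.66 h is already measured at the sender's location.
Leg 3: γ = 1.77; Δt_3 = 1.770 × 9.600 = 16.99 h.
Leg 4: β = 0.948; γ = 1/√(1 − 0.948²) = 1/√0.1013 = 3.142; Δt_4 = 3.142 × 3.617 = 11.36 h.
Total: 31.68 + 28.66 + 16.99 + 11.36 h.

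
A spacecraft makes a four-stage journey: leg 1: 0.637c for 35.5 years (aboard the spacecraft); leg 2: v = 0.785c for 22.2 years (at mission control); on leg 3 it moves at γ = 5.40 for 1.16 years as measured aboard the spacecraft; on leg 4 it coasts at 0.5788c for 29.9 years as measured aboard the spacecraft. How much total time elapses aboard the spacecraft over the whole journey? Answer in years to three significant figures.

τ = 80.3 years

Leg 1: 35.5 years is already measured aboard the spacecraft.
Leg 2: γ = 1/√(1 − 0.785²) = 1/√0.3838 = 1.614; τ_2 = 22.2/1.614 = 13.75 years.
Leg 3: 1.16 years is already measured aboard the spacecraft.
Leg 4: 29.9 years is already measured aboard the spacecraft.
Total: 35.50 + 13.75 + 1.160 + 29.90 years.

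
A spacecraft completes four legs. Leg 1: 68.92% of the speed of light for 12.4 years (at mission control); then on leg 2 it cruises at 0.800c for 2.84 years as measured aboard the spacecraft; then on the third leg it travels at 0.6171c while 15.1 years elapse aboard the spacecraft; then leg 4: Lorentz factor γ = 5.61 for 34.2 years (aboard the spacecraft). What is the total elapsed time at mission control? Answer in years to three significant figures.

Δt = 228 years

Leg 1: 12.4 years is already measured at mission control.
Leg 2: γ = 1/√(1 − 0.800²) = 5/3 ≈ 1.667; Δt_2 = 1.667 × 2.84 = 4.733 years.
Leg 3: γ = 1/√(1 − 0.6171²) = 1/√0.6192 = 1.271; Δt_3 = 1.271 × 15.1 = 19.19 years.
Leg 4: γ = 5.61; Δt_4 = 5.610 × 34.2 = 191.9 years.
Total: 12.40 + 4.733 + 19.19 + 191.9 years.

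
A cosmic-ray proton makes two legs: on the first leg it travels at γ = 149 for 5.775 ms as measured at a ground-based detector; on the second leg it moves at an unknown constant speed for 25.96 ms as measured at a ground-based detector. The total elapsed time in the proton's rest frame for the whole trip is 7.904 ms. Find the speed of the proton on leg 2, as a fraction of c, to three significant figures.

Leg 1: γ = 149; τ_1 = 5.775/149.0 = 0.03876 ms.
Leg 2: speed unknown; τ_2 = 25.96/γ_2.
Total proper time: 0.03876 + τ_2 = 7.904, so τ_2 = 7.904 − 0.03876 = 7.865 ms.
γ_2 = 25.96/7.865 = 3.301; β = √(1 − 1/γ²) = √0.9082.

β = 0.953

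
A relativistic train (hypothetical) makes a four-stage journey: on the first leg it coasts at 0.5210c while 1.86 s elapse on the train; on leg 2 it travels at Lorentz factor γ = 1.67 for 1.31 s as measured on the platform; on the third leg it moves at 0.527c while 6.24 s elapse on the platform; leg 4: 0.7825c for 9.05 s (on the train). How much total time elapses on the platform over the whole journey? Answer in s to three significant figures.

Δt = 24.3 s

Leg 1: γ = 1/√(1 − 0.5210²) = 1/√0.7286 = 1.172; Δt_1 = 1.172 × 1.86 = 2.179 s.
Leg 2: 1.31 s is already measured on the platform.
Leg 3: 6.24 s is already measured on the platform.
Leg 4: γ = 1/√(1 − 0.7825²) = 1/√0.3877 = 1.606; Δt_4 = 1.606 × 9.05 = 14.53 s.
Total: 2.179 + 1.310 + 6.240 + 14.53 s.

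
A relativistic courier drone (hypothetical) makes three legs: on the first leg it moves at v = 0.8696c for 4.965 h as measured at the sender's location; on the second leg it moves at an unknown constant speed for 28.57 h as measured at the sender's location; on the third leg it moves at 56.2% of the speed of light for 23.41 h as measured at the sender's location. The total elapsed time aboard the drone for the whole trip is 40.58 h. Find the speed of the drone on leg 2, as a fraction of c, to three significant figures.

Leg 1: γ = 1/√(1 − 0.8696²) = 1/√0.2438 = 2.025; τ_1 = 4.965/2.025 = 2.452 h.
Leg 2: speed unknown; τ_2 = 28.57/γ_2.
Leg 3: β = 0.562; γ = 1/√(1 − 0.562²) = 1/√0.6842 = 1.209; τ_3 = 23.41/1.209 = 19.36 h.
Total proper time: 2.452 + τ_2 + 19.36 = 40.58, so τ_2 = 40.58 − 21.81 = 18.77 h.
γ_2 = 28.57/18.77 = 1.522; β = √(1 − 1/γ²) = √0.5686.

β = 0.754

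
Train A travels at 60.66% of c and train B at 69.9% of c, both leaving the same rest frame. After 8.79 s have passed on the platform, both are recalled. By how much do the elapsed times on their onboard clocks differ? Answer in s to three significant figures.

|τ_A − τ_B| = 0.702 s

A: β = 0.6066; γ = 1/√(1 − 0.6066²) = 1/√0.6320 = 1.258; τ_A = 8.79/1.258 = 6.988 s.
B: β = 0.699; γ = 1/√(1 − 0.699²) = 1/√0.5114 = 1.398; τ_B = 8.79/1.398 = 6.286 s.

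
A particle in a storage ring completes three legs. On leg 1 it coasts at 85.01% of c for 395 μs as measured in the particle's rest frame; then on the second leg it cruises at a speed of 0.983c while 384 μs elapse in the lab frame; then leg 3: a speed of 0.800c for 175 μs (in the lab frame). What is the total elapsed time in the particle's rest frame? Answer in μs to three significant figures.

τ = 571 μs

Leg 1: 395 μs is already measured in the particle's rest frame.
Leg 2: γ = 1/√(1 − 0.983²) = 1/√0.03371 = 5.446; τ_2 = 384/5.446 = 70.50 μs.
Leg 3: γ = 1/√(1 − 0.800²) = 1/√0.3600 = 1.667; τ_3 = 175/1.667 = 105.0 μs.
Total: 395.0 + 70.50 + 105.0 μs.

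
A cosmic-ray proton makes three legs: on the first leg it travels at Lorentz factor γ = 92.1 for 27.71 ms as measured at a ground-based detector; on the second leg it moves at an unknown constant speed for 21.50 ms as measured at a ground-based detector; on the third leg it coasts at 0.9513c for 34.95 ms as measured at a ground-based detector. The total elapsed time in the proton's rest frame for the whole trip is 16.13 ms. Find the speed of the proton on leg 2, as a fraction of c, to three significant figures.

Leg 1: γ = 92.1; τ_1 = 27.71/92.10 = 0.3009 ms.
Leg 2: speed unknown; τ_2 = 21.50/γ_2.
Leg 3: γ = 1/√(1 − 0.9513²) = 1/√0.09503 = 3.244; τ_3 = 34.95/3.244 = 10.77 ms.
Total proper time: 0.3009 + τ_2 + 10.77 = 16.13, so τ_2 = 16.13 − 11.07 = 5.055 ms.
γ_2 = 21.50/5.055 = 4.253; β = √(1 − 1/γ²) = √0.9447.

β = 0.972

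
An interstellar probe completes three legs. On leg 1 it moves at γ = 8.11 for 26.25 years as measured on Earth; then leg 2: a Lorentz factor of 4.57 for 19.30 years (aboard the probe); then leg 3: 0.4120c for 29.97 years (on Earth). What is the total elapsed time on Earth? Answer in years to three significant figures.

Leg 1: 26.25 years is already measured on Earth.
Leg 2: γ = 4.57; Δt_2 = 4.570 × 19.30 = 88.20 years.
Leg 3: 29.97 years is already measured on Earth.
Total: 26.25 + 88.20 + 29.97 years.

Δt = 144 years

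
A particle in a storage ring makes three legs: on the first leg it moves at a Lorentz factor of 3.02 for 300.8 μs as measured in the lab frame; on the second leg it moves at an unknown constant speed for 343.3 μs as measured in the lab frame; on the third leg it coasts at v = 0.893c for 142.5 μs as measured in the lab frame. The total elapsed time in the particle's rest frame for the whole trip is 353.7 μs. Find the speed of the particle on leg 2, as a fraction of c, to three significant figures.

Leg 1: γ = 3.02; τ_1 = 300.8/3.020 = 99.60 μs.
Leg 2: speed unknown; τ_2 = 343.3/γ_2.
Leg 3: γ = 1/√(1 − 0.893²) = 1/√0.2026 = 2.222; τ_3 = 142.5/2.222 = 64.13 μs.
Total proper time: 99.60 + τ_2 + 64.13 = 353.7, so τ_2 = 353.7 − 163.7 = 190.0 μs.
γ_2 = 343.3/190.0 = 1.807; β = √(1 − 1/γ²) = √0.6938.

β = 0.833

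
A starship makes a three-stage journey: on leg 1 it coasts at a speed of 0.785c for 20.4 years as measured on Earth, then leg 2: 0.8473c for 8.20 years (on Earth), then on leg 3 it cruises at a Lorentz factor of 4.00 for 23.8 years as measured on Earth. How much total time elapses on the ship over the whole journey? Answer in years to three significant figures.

Leg 1: γ = 1/√(1 − 0.785²) = 1/√0.3838 = 1.614; τ_1 = 20.4/1.614 = 12.64 years.
Leg 2: γ = 1/√(1 − 0.8473²) = 1/√0.2821 = 1.883; τ_2 = 8.20/1.883 = 4.355 years.
Leg 3: γ = 4.00; τ_3 = 23.8/4.000 = 5.950 years.
Total: 12.64 + 4.355 + 5.950 years.

τ = 22.9 years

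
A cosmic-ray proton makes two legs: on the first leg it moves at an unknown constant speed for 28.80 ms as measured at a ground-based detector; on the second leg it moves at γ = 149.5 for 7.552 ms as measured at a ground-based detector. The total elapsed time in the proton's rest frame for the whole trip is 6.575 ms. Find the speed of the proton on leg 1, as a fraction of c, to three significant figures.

Leg 1: speed unknown; τ_1 = 28.80/γ_1.
Leg 2: γ = 149.5; τ_2 = 7.552/149.5 = 0.05052 ms.
Total proper time: τ_1 + 0.05052 = 6.575, so τ_1 = 6.575 − 0.05052 = 6.524 ms.
γ_1 = 28.80/6.524 = 4.414; β = √(1 − 1/γ²) = √0.9487.

β = 0.974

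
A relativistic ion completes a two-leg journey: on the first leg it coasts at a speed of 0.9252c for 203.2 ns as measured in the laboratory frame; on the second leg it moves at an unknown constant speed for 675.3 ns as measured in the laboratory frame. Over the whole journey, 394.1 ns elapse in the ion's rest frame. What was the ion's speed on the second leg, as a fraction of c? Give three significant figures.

β = 0.883

Leg 1: γ = 1/√(1 − 0.9252²) = 1/√0.1440 = 2.635; τ_1 = 203.2/2.635 = 77.11 ns.
Leg 2: speed unknown; τ_2 = 675.3/γ_2.
Total proper time: 77.11 + τ_2 = 394.1, so τ_2 = 394.1 − 77.11 = 317.0 ns.
γ_2 = 675.3/317.0 = 2.130; β = √(1 − 1/γ²) = √0.7797.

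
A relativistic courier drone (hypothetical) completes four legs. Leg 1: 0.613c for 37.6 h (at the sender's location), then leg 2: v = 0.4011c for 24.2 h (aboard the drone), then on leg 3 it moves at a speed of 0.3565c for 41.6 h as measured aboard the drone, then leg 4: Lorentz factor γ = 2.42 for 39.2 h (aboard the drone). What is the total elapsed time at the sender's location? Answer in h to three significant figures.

Δt = 203 h

Leg 1: 37.6 h is already measured at the sender's location.
Leg 2: γ = 1/√(1 − 0.4011²) = 1/√0.8391 = 1.092; Δt_2 = 1.092 × 24.2 = 26.42 h.
Leg 3: γ = 1/√(1 − 0.3565²) = 1/√0.8729 = 1.070; Δt_3 = 1.070 × 41.6 = 44.53 h.
Leg 4: γ = 2.42; Δt_4 = 2.420 × 39.2 = 94.86 h.
Total: 37.60 + 26.42 + 44.53 + 94.86 h.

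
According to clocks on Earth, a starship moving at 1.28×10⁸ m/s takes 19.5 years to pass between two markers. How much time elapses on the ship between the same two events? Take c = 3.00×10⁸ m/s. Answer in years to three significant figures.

β = 1.28×10⁸/3.00×10⁸ = 0.4267; γ = 1/√(1 − 0.4267²) = 1.106
The interval measured on Earth is the dilated one; the clock on the ship measures the proper time τ = Δt/γ = 19.5/1.106 years.

τ = 17.6 years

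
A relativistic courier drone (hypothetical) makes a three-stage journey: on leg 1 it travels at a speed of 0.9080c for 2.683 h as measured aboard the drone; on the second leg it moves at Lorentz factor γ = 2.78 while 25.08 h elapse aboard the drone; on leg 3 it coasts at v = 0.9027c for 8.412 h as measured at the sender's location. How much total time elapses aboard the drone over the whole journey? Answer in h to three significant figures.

Leg 1: 2.683 h is already measured aboard the drone.
Leg 2: 25.08 h is already measured aboard the drone.
Leg 3: γ = 1/√(1 − 0.9027²) = 1/√0.1851 = 2.324; τ_3 = 8.412/2.324 = 3.619 h.
Total: 2.683 + 25.08 + 3.619 h.

τ = 31.4 h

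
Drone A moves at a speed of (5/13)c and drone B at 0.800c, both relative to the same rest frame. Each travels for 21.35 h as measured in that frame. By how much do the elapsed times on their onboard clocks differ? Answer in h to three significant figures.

|τ_A − τ_B| = 6.90 h

A: γ = 1/√(1 − (5/13)²) = 13/12 ≈ 1.083; τ_A = 21.35/1.083 = 19.71 h.
B: γ = 1/√(1 − 0.800²) = 5/3 ≈ 1.667; τ_B = 21.35/1.667 = 12.81 h.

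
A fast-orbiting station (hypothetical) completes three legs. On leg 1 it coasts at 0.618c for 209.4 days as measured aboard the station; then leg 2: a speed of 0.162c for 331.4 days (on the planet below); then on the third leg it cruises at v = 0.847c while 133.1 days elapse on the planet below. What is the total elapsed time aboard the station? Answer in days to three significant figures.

Leg 1: 209.4 days is already measured aboard the station.
Leg 2: γ = 1/√(1 − 0.162²) = 1/√0.9738 = 1.013; τ_2 = 331.4/1.013 = 327.0 days.
Leg 3: γ = 1/√(1 − 0.847²) = 1/√0.2826 = 1.881; τ_3 = 133.1/1.881 = 70.76 days.
Total: 209.4 + 327.0 + 70.76 days.

τ = 607 days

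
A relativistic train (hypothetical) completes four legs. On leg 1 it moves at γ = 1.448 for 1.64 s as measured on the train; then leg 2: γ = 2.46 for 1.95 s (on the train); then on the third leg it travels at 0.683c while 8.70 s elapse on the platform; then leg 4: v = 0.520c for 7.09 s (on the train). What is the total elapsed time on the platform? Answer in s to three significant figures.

Leg 1: γ = 1.448; Δt_1 = 1.448 × 1.64 = 2.375 s.
Leg 2: γ = 2.46; Δt_2 = 2.460 × 1.95 = 4.797 s.
Leg 3: 8.70 s is already measured on the platform.
Leg 4: γ = 1/√(1 − 0.520²) = 1/√0.7296 = 1.171; Δt_4 = 1.171 × 7.09 = 8.300 s.
Total: 2.375 + 4.797 + 8.700 + 8.300 s.

Δt = 24.2 s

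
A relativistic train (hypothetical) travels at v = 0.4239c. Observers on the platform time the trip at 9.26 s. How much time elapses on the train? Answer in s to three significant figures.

γ = 1/√(1 − 0.4239²) = 1/√0.8203 = 1.104
The interval measured on the platform is the dilated one; the clock on the train measures the proper time τ = Δt/γ = 9.26/1.104 s.

τ = 8.39 s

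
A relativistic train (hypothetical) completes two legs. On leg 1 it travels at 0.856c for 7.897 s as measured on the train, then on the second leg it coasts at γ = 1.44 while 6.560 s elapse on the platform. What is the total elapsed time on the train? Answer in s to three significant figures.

τ = 12.5 s

Leg 1: 7.897 s is already measured on the train.
Leg 2: γ = 1.44; τ_2 = 6.560/1.440 = 4.556 s.
Total: 7.897 + 4.556 s.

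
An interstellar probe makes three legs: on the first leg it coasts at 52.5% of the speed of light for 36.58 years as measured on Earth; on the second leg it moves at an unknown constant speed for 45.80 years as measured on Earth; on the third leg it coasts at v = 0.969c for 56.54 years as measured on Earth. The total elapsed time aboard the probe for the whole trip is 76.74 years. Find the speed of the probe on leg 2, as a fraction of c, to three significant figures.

Leg 1: β = 0.525; γ = 1/√(1 − 0.525²) = 1/√0.7244 = 1.175; τ_1 = 36.58/1.175 = 31.13 years.
Leg 2: speed unknown; τ_2 = 45.80/γ_2.
Leg 3: γ = 1/√(1 − 0.969²) = 1/√0.06104 = 4.048; τ_3 = 56.54/4.048 = 13.97 years.
Total proper time: 31.13 + τ_2 + 13.97 = 76.74, so τ_2 = 76.74 − 45.10 = 31.64 years.
γ_2 = 45.80/31.64 = 1.448; β = √(1 − 1/γ²) = √0.5228.

β = 0.723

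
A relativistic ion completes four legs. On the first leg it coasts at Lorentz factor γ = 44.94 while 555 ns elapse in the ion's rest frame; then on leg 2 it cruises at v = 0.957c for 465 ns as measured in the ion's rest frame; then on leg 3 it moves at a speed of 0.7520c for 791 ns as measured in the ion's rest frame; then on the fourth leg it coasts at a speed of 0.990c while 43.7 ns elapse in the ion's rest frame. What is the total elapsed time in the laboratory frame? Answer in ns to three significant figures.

Leg 1: γ = 44.94; Δt_1 = 44.94 × 555 = 2.494×10⁴ ns.
Leg 2: γ = 1/√(1 − 0.957²) = 1/√0.08415 = 3.447; Δt_2 = 3.447 × 465 = 1603 ns.
Leg 3: γ = 1/√(1 − 0.7520²) = 1/√0.4345 = 1.517; Δt_3 = 1.517 × 791 = 1200 ns.
Leg 4: γ = 1/√(1 − 0.990²) = 1/√0.01990 = 7.089; Δt_4 = 7.089 × 43.7 = 309.8 ns.
Total: 2.494×10⁴ + 1603 + 1200 + 309.8 ns.

Δt = 2.81×10⁴ ns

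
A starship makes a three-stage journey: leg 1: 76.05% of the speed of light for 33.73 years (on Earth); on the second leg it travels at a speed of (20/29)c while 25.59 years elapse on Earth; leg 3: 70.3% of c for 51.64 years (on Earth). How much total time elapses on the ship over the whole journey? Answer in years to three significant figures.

τ = 77.2 years

Leg 1: β = 0.7605; γ = 1/√(1 − 0.7605²) = 1/√0.4216 = 1.540; τ_1 = 33.73/1.540 = 21.90 years.
Leg 2: γ = 1/√(1 − (20/29)²) = 29/21 ≈ 1.381; τ_2 = 25.59/1.381 = 18.53 years.
Leg 3: β = 0.703; γ = 1/√(1 − 0.703²) = 1/√0.5058 = 1.406; τ_3 = 51.64/1.406 = 36.73 years.
Total: 21.90 + 18.53 + 36.73 years.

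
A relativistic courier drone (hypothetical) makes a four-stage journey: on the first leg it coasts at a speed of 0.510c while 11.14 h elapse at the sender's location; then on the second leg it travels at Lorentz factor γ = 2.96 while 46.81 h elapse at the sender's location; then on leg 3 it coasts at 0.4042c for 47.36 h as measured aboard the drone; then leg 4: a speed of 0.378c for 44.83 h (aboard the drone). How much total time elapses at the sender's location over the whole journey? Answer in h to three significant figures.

Leg 1: 11.14 h is already measured at the sender's location.
Leg 2: 46.81 h is already measured at the sender's location.
Leg 3: γ = 1/√(1 − 0.4042²) = 1/√0.8366 = 1.093; Δt_3 = 1.093 × 47.36 = 51.78 h.
Leg 4: γ = 1/√(1 − 0.378²) = 1/√0.8571 = 1.080; Δt_4 = 1.080 × 44.83 = 48.42 h.
Total: 11.14 + 46.81 + 51.78 + 48.42 h.

Δt = 158 h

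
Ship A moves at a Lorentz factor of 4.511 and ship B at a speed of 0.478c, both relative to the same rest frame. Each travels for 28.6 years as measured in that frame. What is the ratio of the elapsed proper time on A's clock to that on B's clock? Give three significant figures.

τ_A/τ_B = 0.252

A: γ = 4.511. B: γ = 1/√(1 − 0.478²) = 1/√0.7715 = 1.138.
τ_A/τ_B = γ_B/γ_A = 1.138/4.511 = 0.2524, so τ_A/τ_B = 0.2524.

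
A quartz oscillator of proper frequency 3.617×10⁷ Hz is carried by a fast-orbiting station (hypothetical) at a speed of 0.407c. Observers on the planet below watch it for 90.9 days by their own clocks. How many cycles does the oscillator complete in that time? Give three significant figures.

N = 2.59×10¹⁴

γ = 1/√(1 − 0.407²) = 1/√0.8344 = 1.095
During 90.9 days of lab time, the oscillator's proper time advances by τ = Δt/γ = 90.9/1.095 = 83.03 days = 7.174×10⁶ s.
N = f × τ = 3.617×10⁷ × 7.174×10⁶ = 2.595×10¹⁴.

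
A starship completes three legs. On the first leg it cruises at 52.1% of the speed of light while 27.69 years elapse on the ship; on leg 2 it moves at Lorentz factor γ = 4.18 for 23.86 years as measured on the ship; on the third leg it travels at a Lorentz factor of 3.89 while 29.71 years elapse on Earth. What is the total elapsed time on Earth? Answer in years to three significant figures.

Leg 1: β = 0.521; γ = 1/√(1 − 0.521²) = 1/√0.7286 = 1.172; Δt_1 = 1.172 × 27.69 = 32.44 years.
Leg 2: γ = 4.18; Δt_2 = 4.180 × 23.86 = 99.73 years.
Leg 3: 29.71 years is already measured on Earth.
Total: 32.44 + 99.73 + 29.71 years.

Δt = 162 years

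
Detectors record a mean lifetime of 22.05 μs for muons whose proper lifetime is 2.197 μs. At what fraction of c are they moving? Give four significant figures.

γ = Δt/τ₀ = 22.05/2.197 = 10.04
β = √(1 − 1/γ²) = √(1 − 0.009928) = √0.9901

β = 0.9950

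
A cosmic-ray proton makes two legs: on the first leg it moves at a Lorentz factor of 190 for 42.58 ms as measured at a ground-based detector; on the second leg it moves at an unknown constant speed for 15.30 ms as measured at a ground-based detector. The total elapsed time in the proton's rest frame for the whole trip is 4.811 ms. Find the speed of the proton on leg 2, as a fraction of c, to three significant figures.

Leg 1: γ = 190; τ_1 = 42.58/190.0 = 0.2241 ms.
Leg 2: speed unknown; τ_2 = 15.30/γ_2.
Total proper time: 0.2241 + τ_2 = 4.811, so τ_2 = 4.811 − 0.2241 = 4.587 ms.
γ_2 = 15.30/4.587 = 3.336; β = √(1 − 1/γ²) = √0.9101.

β = 0.954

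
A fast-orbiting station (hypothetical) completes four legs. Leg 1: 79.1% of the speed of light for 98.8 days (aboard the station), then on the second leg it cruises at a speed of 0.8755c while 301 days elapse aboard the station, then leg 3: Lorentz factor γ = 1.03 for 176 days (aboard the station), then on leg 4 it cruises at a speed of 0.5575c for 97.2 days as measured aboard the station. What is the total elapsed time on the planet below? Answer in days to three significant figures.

Δt = 1080 days

Leg 1: β = 0.791; γ = 1/√(1 − 0.791²) = 1/√0.3743 = 1.634; Δt_1 = 1.634 × 98.8 = 161.5 days.
Leg 2: γ = 1/√(1 − 0.8755²) = 1/√0.2335 = 2.069; Δt_2 = 2.069 × 301 = 622.9 days.
Leg 3: γ = 1.03; Δt_3 = 1.030 × 176 = 181.3 days.
Leg 4: γ = 1/√(1 − 0.5575²) = 1/√0.6892 = 1.205; Δt_4 = 1.205 × 97.2 = 117.1 days.
Total: 161.5 + 622.9 + 181.3 + 117.1 days.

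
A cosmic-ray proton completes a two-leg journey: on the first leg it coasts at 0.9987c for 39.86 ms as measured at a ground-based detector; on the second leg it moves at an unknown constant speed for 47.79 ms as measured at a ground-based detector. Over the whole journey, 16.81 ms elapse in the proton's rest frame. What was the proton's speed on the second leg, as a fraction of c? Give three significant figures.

Leg 1: γ = 1/√(1 − 0.9987²) = 1/√0.002598 = 19.62; τ_1 = 39.86/19.62 = 2.032 ms.
Leg 2: speed unknown; τ_2 = 47.79/γ_2.
Total proper time: 2.032 + τ_2 = 16.81, so τ_2 = 16.81 − 2.032 = 14.78 ms.
γ_2 = 47.79/14.78 = 3.234; β = √(1 − 1/γ²) = √0.9044.

β = 0.951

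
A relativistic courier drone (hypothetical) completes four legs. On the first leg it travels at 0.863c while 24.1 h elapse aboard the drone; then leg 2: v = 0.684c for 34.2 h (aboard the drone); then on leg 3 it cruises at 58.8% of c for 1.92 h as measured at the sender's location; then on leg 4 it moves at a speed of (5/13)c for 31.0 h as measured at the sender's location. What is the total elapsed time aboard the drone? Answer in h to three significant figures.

τ = 88.5 h

Leg 1: 24.1 h is already measured aboard the drone.
Leg 2: 34.2 h is already measured aboard the drone.
Leg 3: β = 0.588; γ = 1/√(1 − 0.588²) = 1/√0.6543 = 1.236; τ_3 = 1.92/1.236 = 1.553 h.
Leg 4: γ = 1/√(1 − (5/13)²) = 13/12 ≈ 1.083; τ_4 = 31.0/1.083 = 28.62 h.
Total: 24.10 + 34.20 + 1.553 + 28.62 h.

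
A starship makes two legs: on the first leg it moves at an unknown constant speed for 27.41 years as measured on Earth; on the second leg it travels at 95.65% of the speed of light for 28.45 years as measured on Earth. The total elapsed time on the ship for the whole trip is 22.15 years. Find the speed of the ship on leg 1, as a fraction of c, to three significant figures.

β = 0.863

Leg 1: speed unknown; τ_1 = 27.41/γ_1.
Leg 2: β = 0.9565; γ = 1/√(1 − 0.9565²) = 1/√0.08511 = 3.428; τ_2 = 28.45/3.428 = 8.300 years.
Total proper time: τ_1 + 8.300 = 22.15, so τ_1 = 22.15 − 8.300 = 13.85 years.
γ_1 = 27.41/13.85 = 1.979; β = √(1 − 1/γ²) = √0.7447.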